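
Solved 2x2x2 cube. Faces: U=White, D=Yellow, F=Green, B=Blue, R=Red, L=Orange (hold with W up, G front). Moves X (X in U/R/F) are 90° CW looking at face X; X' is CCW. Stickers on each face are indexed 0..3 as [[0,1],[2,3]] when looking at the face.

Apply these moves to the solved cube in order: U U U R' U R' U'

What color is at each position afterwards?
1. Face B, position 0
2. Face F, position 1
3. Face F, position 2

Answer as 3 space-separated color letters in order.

After move 1 (U): U=WWWW F=RRGG R=BBRR B=OOBB L=GGOO
After move 2 (U): U=WWWW F=BBGG R=OORR B=GGBB L=RROO
After move 3 (U): U=WWWW F=OOGG R=GGRR B=RRBB L=BBOO
After move 4 (R'): R=GRGR U=WBWR F=OWGW D=YOYG B=YRYB
After move 5 (U): U=WWRB F=GRGW R=YRGR B=BBYB L=OWOO
After move 6 (R'): R=RRYG U=WYRB F=GWGB D=YRYW B=GBOB
After move 7 (U'): U=YBWR F=OWGB R=GWYG B=RROB L=GBOO
Query 1: B[0] = R
Query 2: F[1] = W
Query 3: F[2] = G

Answer: R W G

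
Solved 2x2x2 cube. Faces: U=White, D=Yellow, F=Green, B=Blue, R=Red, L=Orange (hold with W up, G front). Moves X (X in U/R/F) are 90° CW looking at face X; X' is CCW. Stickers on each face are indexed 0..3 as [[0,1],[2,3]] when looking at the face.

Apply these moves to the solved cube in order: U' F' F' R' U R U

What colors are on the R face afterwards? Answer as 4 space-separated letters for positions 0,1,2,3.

Answer: B R B R

Derivation:
After move 1 (U'): U=WWWW F=OOGG R=GGRR B=RRBB L=BBOO
After move 2 (F'): F=OGOG U=WWGR R=YGYR D=BOYY L=BWOW
After move 3 (F'): F=GGOO U=WWYY R=OGBR D=WWYY L=BROG
After move 4 (R'): R=GROB U=WBYR F=GWOY D=WGYO B=YRWB
After move 5 (U): U=YWRB F=GROY R=YROB B=BRWB L=GWOG
After move 6 (R): R=OYBR U=YRRY F=GGOO D=WWYB B=BRWB
After move 7 (U): U=RYYR F=OYOO R=BRBR B=GWWB L=GGOG
Query: R face = BRBR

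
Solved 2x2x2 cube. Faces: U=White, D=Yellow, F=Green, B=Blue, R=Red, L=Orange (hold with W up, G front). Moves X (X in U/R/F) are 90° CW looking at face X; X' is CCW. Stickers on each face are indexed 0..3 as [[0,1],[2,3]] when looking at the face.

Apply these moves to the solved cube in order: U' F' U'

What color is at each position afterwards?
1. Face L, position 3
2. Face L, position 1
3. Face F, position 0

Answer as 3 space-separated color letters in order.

After move 1 (U'): U=WWWW F=OOGG R=GGRR B=RRBB L=BBOO
After move 2 (F'): F=OGOG U=WWGR R=YGYR D=BOYY L=BWOW
After move 3 (U'): U=WRWG F=BWOG R=OGYR B=YGBB L=RROW
Query 1: L[3] = W
Query 2: L[1] = R
Query 3: F[0] = B

Answer: W R B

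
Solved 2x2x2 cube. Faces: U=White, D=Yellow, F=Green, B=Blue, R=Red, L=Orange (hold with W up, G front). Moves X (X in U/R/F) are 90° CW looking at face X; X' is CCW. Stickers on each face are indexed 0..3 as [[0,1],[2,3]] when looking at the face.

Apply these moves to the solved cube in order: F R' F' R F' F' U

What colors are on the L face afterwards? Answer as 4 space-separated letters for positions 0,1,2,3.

After move 1 (F): F=GGGG U=WWOO R=WRWR D=RRYY L=OYOY
After move 2 (R'): R=RRWW U=WBOB F=GWGO D=RGYG B=YBRB
After move 3 (F'): F=WOGG U=WBRW R=GRRW D=YYYG L=OBOO
After move 4 (R): R=RGWR U=WORG F=WYGG D=YRYY B=WBBB
After move 5 (F'): F=YGWG U=WORW R=RGYR D=BOYY L=OGOR
After move 6 (F'): F=GGYW U=WORY R=OGBR D=GRYY L=OWOR
After move 7 (U): U=RWYO F=OGYW R=WBBR B=OWBB L=GGOR
Query: L face = GGOR

Answer: G G O R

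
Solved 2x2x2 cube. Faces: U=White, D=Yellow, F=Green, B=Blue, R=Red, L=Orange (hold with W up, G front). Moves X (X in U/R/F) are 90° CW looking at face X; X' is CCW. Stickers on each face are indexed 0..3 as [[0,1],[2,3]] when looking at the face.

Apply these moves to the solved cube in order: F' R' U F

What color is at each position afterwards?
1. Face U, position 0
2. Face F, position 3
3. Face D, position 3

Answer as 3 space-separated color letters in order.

After move 1 (F'): F=GGGG U=WWRR R=YRYR D=OOYY L=OWOW
After move 2 (R'): R=RRYY U=WBRB F=GWGR D=OGYG B=YBOB
After move 3 (U): U=RWBB F=RRGR R=YBYY B=OWOB L=GWOW
After move 4 (F): F=GRRR U=RWWW R=BBBY D=YYYG L=GOOG
Query 1: U[0] = R
Query 2: F[3] = R
Query 3: D[3] = G

Answer: R R G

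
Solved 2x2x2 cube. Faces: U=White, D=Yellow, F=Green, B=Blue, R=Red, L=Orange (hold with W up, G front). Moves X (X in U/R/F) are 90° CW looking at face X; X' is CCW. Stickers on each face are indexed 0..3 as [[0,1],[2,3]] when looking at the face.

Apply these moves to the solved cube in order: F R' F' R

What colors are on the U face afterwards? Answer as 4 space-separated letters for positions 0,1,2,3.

Answer: W O R G

Derivation:
After move 1 (F): F=GGGG U=WWOO R=WRWR D=RRYY L=OYOY
After move 2 (R'): R=RRWW U=WBOB F=GWGO D=RGYG B=YBRB
After move 3 (F'): F=WOGG U=WBRW R=GRRW D=YYYG L=OBOO
After move 4 (R): R=RGWR U=WORG F=WYGG D=YRYY B=WBBB
Query: U face = WORG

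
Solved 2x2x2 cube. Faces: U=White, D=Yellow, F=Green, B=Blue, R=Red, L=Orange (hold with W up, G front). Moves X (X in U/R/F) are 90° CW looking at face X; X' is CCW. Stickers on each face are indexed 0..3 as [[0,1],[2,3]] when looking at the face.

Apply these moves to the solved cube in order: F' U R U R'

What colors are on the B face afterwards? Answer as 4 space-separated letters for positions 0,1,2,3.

Answer: O G B B

Derivation:
After move 1 (F'): F=GGGG U=WWRR R=YRYR D=OOYY L=OWOW
After move 2 (U): U=RWRW F=YRGG R=BBYR B=OWBB L=GGOW
After move 3 (R): R=YBRB U=RRRG F=YOGY D=OBYO B=WWWB
After move 4 (U): U=RRGR F=YBGY R=WWRB B=GGWB L=YOOW
After move 5 (R'): R=WBWR U=RWGG F=YRGR D=OBYY B=OGBB
Query: B face = OGBB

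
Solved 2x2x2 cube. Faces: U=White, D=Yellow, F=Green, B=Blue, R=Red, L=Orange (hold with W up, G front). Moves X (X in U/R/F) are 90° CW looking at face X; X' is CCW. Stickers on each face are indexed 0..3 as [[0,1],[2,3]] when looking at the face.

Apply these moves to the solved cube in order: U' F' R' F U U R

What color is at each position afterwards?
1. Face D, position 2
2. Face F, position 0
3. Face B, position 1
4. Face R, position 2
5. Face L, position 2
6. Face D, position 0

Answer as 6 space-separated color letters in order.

After move 1 (U'): U=WWWW F=OOGG R=GGRR B=RRBB L=BBOO
After move 2 (F'): F=OGOG U=WWGR R=YGYR D=BOYY L=BWOW
After move 3 (R'): R=GRYY U=WBGR F=OWOR D=BGYG B=YROB
After move 4 (F): F=OORW U=WBWW R=GRRY D=YGYG L=BBOG
After move 5 (U): U=WWWB F=GRRW R=YRRY B=BBOB L=OOOG
After move 6 (U): U=WWBW F=YRRW R=BBRY B=OOOB L=GROG
After move 7 (R): R=RBYB U=WRBW F=YGRG D=YOYO B=WOWB
Query 1: D[2] = Y
Query 2: F[0] = Y
Query 3: B[1] = O
Query 4: R[2] = Y
Query 5: L[2] = O
Query 6: D[0] = Y

Answer: Y Y O Y O Y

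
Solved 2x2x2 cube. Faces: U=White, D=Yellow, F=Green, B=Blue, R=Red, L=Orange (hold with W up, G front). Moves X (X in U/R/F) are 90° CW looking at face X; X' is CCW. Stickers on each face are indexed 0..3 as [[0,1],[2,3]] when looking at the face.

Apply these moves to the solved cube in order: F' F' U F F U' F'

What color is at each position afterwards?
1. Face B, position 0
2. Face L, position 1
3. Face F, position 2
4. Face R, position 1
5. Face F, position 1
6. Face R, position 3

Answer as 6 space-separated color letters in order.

Answer: R W G G O R

Derivation:
After move 1 (F'): F=GGGG U=WWRR R=YRYR D=OOYY L=OWOW
After move 2 (F'): F=GGGG U=WWYY R=OROR D=WWYY L=OROR
After move 3 (U): U=YWYW F=ORGG R=BBOR B=ORBB L=GGOR
After move 4 (F): F=GOGR U=YWRG R=YBWR D=OBYY L=GWOW
After move 5 (F): F=GGRO U=YWWW R=RBGR D=WYYY L=GOOB
After move 6 (U'): U=WWYW F=GORO R=GGGR B=RBBB L=OROB
After move 7 (F'): F=OOGR U=WWGG R=YGWR D=RBYY L=OWOY
Query 1: B[0] = R
Query 2: L[1] = W
Query 3: F[2] = G
Query 4: R[1] = G
Query 5: F[1] = O
Query 6: R[3] = R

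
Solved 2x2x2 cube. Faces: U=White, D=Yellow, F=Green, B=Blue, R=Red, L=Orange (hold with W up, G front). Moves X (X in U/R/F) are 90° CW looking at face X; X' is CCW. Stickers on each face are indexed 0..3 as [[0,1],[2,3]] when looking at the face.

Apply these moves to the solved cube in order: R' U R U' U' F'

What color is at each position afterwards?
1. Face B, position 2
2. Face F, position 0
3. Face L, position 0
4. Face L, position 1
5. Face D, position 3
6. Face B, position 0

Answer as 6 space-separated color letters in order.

After move 1 (R'): R=RRRR U=WBWB F=GWGW D=YGYG B=YBYB
After move 2 (U): U=WWBB F=RRGW R=YBRR B=OOYB L=GWOO
After move 3 (R): R=RYRB U=WRBW F=RGGG D=YYYO B=BOWB
After move 4 (U'): U=RWWB F=GWGG R=RGRB B=RYWB L=BOOO
After move 5 (U'): U=WBRW F=BOGG R=GWRB B=RGWB L=RYOO
After move 6 (F'): F=OGBG U=WBGR R=YWYB D=YOYO L=RWOR
Query 1: B[2] = W
Query 2: F[0] = O
Query 3: L[0] = R
Query 4: L[1] = W
Query 5: D[3] = O
Query 6: B[0] = R

Answer: W O R W O R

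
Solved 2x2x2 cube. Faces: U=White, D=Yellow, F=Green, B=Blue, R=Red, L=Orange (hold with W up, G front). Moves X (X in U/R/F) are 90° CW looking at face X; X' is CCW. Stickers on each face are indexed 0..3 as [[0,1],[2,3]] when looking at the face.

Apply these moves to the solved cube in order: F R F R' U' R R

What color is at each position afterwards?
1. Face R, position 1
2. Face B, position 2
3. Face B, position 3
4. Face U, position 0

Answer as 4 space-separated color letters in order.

After move 1 (F): F=GGGG U=WWOO R=WRWR D=RRYY L=OYOY
After move 2 (R): R=WWRR U=WGOG F=GRGY D=RBYB B=OBWB
After move 3 (F): F=GGYR U=WGYY R=OWGR D=RWYB L=OROB
After move 4 (R'): R=WROG U=WWYO F=GGYY D=RGYR B=BBWB
After move 5 (U'): U=WOWY F=ORYY R=GGOG B=WRWB L=BBOB
After move 6 (R): R=OGGG U=WRWY F=OGYR D=RWYW B=YROB
After move 7 (R): R=GOGG U=WGWR F=OWYW D=ROYY B=YRRB
Query 1: R[1] = O
Query 2: B[2] = R
Query 3: B[3] = B
Query 4: U[0] = W

Answer: O R B W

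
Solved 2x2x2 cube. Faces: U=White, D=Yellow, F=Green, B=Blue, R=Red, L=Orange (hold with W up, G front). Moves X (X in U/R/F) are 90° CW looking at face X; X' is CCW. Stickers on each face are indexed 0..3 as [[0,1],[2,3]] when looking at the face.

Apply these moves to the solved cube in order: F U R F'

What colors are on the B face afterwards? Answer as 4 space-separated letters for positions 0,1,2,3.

Answer: W Y W B

Derivation:
After move 1 (F): F=GGGG U=WWOO R=WRWR D=RRYY L=OYOY
After move 2 (U): U=OWOW F=WRGG R=BBWR B=OYBB L=GGOY
After move 3 (R): R=WBRB U=OROG F=WRGY D=RBYO B=WYWB
After move 4 (F'): F=RYWG U=ORWR R=BBRB D=GYYO L=GGOO
Query: B face = WYWB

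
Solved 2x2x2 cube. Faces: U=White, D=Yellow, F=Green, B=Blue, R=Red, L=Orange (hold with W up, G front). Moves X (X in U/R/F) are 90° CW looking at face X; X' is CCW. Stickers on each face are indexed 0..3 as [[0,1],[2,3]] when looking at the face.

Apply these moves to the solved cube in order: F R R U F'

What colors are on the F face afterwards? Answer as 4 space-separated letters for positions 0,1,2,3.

After move 1 (F): F=GGGG U=WWOO R=WRWR D=RRYY L=OYOY
After move 2 (R): R=WWRR U=WGOG F=GRGY D=RBYB B=OBWB
After move 3 (R): R=RWRW U=WROY F=GBGB D=RWYO B=GBGB
After move 4 (U): U=OWYR F=RWGB R=GBRW B=OYGB L=GBOY
After move 5 (F'): F=WBRG U=OWGR R=WBRW D=BYYO L=GROY
Query: F face = WBRG

Answer: W B R G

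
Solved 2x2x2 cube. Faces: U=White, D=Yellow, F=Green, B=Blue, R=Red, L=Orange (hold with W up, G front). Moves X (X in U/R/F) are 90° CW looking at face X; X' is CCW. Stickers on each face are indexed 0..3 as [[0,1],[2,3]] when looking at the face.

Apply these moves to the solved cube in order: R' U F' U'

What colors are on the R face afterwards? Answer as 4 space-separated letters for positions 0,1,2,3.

Answer: R W Y R

Derivation:
After move 1 (R'): R=RRRR U=WBWB F=GWGW D=YGYG B=YBYB
After move 2 (U): U=WWBB F=RRGW R=YBRR B=OOYB L=GWOO
After move 3 (F'): F=RWRG U=WWYR R=GBYR D=WOYG L=GBOB
After move 4 (U'): U=WRWY F=GBRG R=RWYR B=GBYB L=OOOB
Query: R face = RWYR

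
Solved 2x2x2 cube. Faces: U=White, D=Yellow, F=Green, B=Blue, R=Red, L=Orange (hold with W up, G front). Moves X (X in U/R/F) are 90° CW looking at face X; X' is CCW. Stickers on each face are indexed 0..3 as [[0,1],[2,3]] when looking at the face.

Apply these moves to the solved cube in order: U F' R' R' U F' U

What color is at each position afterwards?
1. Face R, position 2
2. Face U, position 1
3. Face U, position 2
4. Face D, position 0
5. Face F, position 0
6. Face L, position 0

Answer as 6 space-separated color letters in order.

Answer: G B B B W Y

Derivation:
After move 1 (U): U=WWWW F=RRGG R=BBRR B=OOBB L=GGOO
After move 2 (F'): F=RGRG U=WWBR R=YBYR D=GOYY L=GWOW
After move 3 (R'): R=BRYY U=WBBO F=RWRR D=GGYG B=YOOB
After move 4 (R'): R=RYBY U=WOBY F=RBRO D=GWYR B=GOGB
After move 5 (U): U=BWYO F=RYRO R=GOBY B=GWGB L=RBOW
After move 6 (F'): F=YORR U=BWGB R=WOGY D=BWYR L=ROOY
After move 7 (U): U=GBBW F=WORR R=GWGY B=ROGB L=YOOY
Query 1: R[2] = G
Query 2: U[1] = B
Query 3: U[2] = B
Query 4: D[0] = B
Query 5: F[0] = W
Query 6: L[0] = Y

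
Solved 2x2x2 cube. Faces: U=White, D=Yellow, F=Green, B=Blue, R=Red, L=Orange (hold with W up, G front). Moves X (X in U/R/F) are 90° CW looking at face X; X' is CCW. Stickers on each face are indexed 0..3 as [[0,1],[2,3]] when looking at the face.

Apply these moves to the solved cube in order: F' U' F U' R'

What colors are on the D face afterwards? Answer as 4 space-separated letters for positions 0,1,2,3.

Answer: Y O Y W

Derivation:
After move 1 (F'): F=GGGG U=WWRR R=YRYR D=OOYY L=OWOW
After move 2 (U'): U=WRWR F=OWGG R=GGYR B=YRBB L=BBOW
After move 3 (F): F=GOGW U=WRWB R=WGRR D=YGYY L=BOOO
After move 4 (U'): U=RBWW F=BOGW R=GORR B=WGBB L=YROO
After move 5 (R'): R=ORGR U=RBWW F=BBGW D=YOYW B=YGGB
Query: D face = YOYW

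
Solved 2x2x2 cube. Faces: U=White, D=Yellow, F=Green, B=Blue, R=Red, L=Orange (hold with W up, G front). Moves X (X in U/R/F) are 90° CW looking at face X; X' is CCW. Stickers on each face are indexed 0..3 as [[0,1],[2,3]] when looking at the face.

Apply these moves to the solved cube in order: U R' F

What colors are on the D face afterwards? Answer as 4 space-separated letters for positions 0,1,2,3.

After move 1 (U): U=WWWW F=RRGG R=BBRR B=OOBB L=GGOO
After move 2 (R'): R=BRBR U=WBWO F=RWGW D=YRYG B=YOYB
After move 3 (F): F=GRWW U=WBOG R=WROR D=BBYG L=GYOR
Query: D face = BBYG

Answer: B B Y G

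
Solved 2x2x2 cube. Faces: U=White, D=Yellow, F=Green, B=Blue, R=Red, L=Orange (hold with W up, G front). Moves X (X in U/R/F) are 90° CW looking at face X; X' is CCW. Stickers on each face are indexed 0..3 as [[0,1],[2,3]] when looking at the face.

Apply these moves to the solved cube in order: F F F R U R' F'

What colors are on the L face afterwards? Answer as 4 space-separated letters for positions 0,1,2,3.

After move 1 (F): F=GGGG U=WWOO R=WRWR D=RRYY L=OYOY
After move 2 (F): F=GGGG U=WWYY R=OROR D=WWYY L=OROR
After move 3 (F): F=GGGG U=WWRR R=YRYR D=OOYY L=OWOW
After move 4 (R): R=YYRR U=WGRG F=GOGY D=OBYB B=RBWB
After move 5 (U): U=RWGG F=YYGY R=RBRR B=OWWB L=GOOW
After move 6 (R'): R=BRRR U=RWGO F=YWGG D=OYYY B=BWBB
After move 7 (F'): F=WGYG U=RWBR R=YROR D=OWYY L=GOOG
Query: L face = GOOG

Answer: G O O G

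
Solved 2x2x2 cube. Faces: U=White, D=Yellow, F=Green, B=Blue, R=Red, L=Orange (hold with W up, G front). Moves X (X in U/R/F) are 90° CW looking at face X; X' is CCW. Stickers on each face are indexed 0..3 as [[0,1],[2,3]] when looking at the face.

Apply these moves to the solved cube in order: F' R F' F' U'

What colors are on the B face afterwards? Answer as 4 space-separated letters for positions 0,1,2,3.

After move 1 (F'): F=GGGG U=WWRR R=YRYR D=OOYY L=OWOW
After move 2 (R): R=YYRR U=WGRG F=GOGY D=OBYB B=RBWB
After move 3 (F'): F=OYGG U=WGYR R=BYOR D=WWYB L=OGOR
After move 4 (F'): F=YGOG U=WGBO R=WYWR D=GRYB L=OROY
After move 5 (U'): U=GOWB F=OROG R=YGWR B=WYWB L=RBOY
Query: B face = WYWB

Answer: W Y W B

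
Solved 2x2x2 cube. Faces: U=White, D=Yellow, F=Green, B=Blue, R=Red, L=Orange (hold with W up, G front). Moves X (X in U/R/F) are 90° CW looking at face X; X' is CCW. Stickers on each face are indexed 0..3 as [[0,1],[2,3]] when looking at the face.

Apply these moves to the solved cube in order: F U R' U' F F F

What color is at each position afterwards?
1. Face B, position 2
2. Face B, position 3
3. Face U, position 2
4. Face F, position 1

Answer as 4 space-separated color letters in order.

Answer: R B W W

Derivation:
After move 1 (F): F=GGGG U=WWOO R=WRWR D=RRYY L=OYOY
After move 2 (U): U=OWOW F=WRGG R=BBWR B=OYBB L=GGOY
After move 3 (R'): R=BRBW U=OBOO F=WWGW D=RRYG B=YYRB
After move 4 (U'): U=BOOO F=GGGW R=WWBW B=BRRB L=YYOY
After move 5 (F): F=GGWG U=BOYY R=OWOW D=BWYG L=YROR
After move 6 (F): F=WGGG U=BORR R=YWYW D=OOYG L=YBOW
After move 7 (F): F=GWGG U=BOWB R=RWRW D=YYYG L=YOOO
Query 1: B[2] = R
Query 2: B[3] = B
Query 3: U[2] = W
Query 4: F[1] = W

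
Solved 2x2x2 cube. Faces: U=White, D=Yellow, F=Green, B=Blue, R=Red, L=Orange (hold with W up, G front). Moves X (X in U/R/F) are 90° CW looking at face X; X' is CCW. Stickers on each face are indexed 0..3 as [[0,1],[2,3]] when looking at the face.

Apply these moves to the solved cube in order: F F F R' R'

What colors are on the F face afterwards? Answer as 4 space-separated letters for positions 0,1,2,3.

After move 1 (F): F=GGGG U=WWOO R=WRWR D=RRYY L=OYOY
After move 2 (F): F=GGGG U=WWYY R=OROR D=WWYY L=OROR
After move 3 (F): F=GGGG U=WWRR R=YRYR D=OOYY L=OWOW
After move 4 (R'): R=RRYY U=WBRB F=GWGR D=OGYG B=YBOB
After move 5 (R'): R=RYRY U=WORY F=GBGB D=OWYR B=GBGB
Query: F face = GBGB

Answer: G B G B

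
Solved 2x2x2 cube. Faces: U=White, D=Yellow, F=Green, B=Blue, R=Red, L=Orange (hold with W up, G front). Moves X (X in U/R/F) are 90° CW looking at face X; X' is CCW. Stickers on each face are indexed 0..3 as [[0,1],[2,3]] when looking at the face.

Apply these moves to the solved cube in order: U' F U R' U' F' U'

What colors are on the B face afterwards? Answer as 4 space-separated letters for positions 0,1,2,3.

After move 1 (U'): U=WWWW F=OOGG R=GGRR B=RRBB L=BBOO
After move 2 (F): F=GOGO U=WWOB R=WGWR D=RGYY L=BYOY
After move 3 (U): U=OWBW F=WGGO R=RRWR B=BYBB L=GOOY
After move 4 (R'): R=RRRW U=OBBB F=WWGW D=RGYO B=YYGB
After move 5 (U'): U=BBOB F=GOGW R=WWRW B=RRGB L=YYOY
After move 6 (F'): F=OWGG U=BBWR R=GWRW D=YYYO L=YBOO
After move 7 (U'): U=BRBW F=YBGG R=OWRW B=GWGB L=RROO
Query: B face = GWGB

Answer: G W G B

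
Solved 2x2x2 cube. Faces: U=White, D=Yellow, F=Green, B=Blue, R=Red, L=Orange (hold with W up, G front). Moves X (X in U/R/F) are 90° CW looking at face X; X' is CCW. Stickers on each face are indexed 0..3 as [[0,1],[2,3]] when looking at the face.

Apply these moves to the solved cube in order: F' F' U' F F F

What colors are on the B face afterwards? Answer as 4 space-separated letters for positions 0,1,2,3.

Answer: O R B B

Derivation:
After move 1 (F'): F=GGGG U=WWRR R=YRYR D=OOYY L=OWOW
After move 2 (F'): F=GGGG U=WWYY R=OROR D=WWYY L=OROR
After move 3 (U'): U=WYWY F=ORGG R=GGOR B=ORBB L=BBOR
After move 4 (F): F=GOGR U=WYRB R=WGYR D=OGYY L=BWOW
After move 5 (F): F=GGRO U=WYWW R=RGBR D=YWYY L=BOOG
After move 6 (F): F=RGOG U=WYGO R=WGWR D=BRYY L=BYOW
Query: B face = ORBB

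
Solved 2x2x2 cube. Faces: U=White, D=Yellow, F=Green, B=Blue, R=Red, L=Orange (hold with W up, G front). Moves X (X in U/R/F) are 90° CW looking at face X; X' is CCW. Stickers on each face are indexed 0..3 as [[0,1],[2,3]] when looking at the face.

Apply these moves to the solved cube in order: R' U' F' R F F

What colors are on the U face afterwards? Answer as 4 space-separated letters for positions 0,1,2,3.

Answer: B W Y B

Derivation:
After move 1 (R'): R=RRRR U=WBWB F=GWGW D=YGYG B=YBYB
After move 2 (U'): U=BBWW F=OOGW R=GWRR B=RRYB L=YBOO
After move 3 (F'): F=OWOG U=BBGR R=GWYR D=BOYG L=YWOW
After move 4 (R): R=YGRW U=BWGG F=OOOG D=BYYR B=RRBB
After move 5 (F): F=OOGO U=BWWW R=GGGW D=RYYR L=YBOY
After move 6 (F): F=GOOO U=BWYB R=WGWW D=GGYR L=YROY
Query: U face = BWYB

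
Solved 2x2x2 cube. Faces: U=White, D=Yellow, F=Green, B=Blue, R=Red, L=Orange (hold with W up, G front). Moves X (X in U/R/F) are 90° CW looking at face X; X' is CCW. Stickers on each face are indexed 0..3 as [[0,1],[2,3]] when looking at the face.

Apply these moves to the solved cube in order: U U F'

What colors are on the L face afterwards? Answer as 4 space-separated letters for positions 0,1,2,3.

Answer: R W O W

Derivation:
After move 1 (U): U=WWWW F=RRGG R=BBRR B=OOBB L=GGOO
After move 2 (U): U=WWWW F=BBGG R=OORR B=GGBB L=RROO
After move 3 (F'): F=BGBG U=WWOR R=YOYR D=ROYY L=RWOW
Query: L face = RWOW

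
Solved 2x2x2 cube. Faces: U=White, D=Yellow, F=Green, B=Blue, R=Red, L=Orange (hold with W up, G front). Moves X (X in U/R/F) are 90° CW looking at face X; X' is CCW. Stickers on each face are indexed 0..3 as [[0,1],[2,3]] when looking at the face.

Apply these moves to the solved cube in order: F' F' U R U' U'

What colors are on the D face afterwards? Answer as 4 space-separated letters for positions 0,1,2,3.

Answer: W B Y O

Derivation:
After move 1 (F'): F=GGGG U=WWRR R=YRYR D=OOYY L=OWOW
After move 2 (F'): F=GGGG U=WWYY R=OROR D=WWYY L=OROR
After move 3 (U): U=YWYW F=ORGG R=BBOR B=ORBB L=GGOR
After move 4 (R): R=OBRB U=YRYG F=OWGY D=WBYO B=WRWB
After move 5 (U'): U=RGYY F=GGGY R=OWRB B=OBWB L=WROR
After move 6 (U'): U=GYRY F=WRGY R=GGRB B=OWWB L=OBOR
Query: D face = WBYO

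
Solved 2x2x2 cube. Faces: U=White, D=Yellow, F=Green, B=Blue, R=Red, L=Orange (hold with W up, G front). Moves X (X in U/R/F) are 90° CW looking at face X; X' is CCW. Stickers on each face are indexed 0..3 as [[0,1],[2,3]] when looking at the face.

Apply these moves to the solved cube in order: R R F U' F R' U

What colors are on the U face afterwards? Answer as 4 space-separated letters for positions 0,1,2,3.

Answer: W Y W G

Derivation:
After move 1 (R): R=RRRR U=WGWG F=GYGY D=YBYB B=WBWB
After move 2 (R): R=RRRR U=WYWY F=GBGB D=YWYW B=GBGB
After move 3 (F): F=GGBB U=WYOO R=WRYR D=RRYW L=OYOW
After move 4 (U'): U=YOWO F=OYBB R=GGYR B=WRGB L=GBOW
After move 5 (F): F=BOBY U=YOWB R=WGOR D=YGYW L=GROR
After move 6 (R'): R=GRWO U=YGWW F=BOBB D=YOYY B=WRGB
After move 7 (U): U=WYWG F=GRBB R=WRWO B=GRGB L=BOOR
Query: U face = WYWG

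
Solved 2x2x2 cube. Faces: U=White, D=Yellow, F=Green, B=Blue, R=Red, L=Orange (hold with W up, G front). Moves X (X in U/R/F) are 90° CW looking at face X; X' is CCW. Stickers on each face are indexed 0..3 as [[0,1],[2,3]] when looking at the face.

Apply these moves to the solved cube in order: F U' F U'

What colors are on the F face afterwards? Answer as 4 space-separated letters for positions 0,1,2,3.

After move 1 (F): F=GGGG U=WWOO R=WRWR D=RRYY L=OYOY
After move 2 (U'): U=WOWO F=OYGG R=GGWR B=WRBB L=BBOY
After move 3 (F): F=GOGY U=WOYB R=WGOR D=WGYY L=BROR
After move 4 (U'): U=OBWY F=BRGY R=GOOR B=WGBB L=WROR
Query: F face = BRGY

Answer: B R G Y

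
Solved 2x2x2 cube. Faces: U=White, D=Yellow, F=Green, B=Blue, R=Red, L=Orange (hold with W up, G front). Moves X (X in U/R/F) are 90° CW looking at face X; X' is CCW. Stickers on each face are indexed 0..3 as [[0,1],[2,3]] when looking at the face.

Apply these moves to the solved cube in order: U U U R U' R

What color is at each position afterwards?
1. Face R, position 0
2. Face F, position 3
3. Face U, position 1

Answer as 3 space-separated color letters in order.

Answer: R R B

Derivation:
After move 1 (U): U=WWWW F=RRGG R=BBRR B=OOBB L=GGOO
After move 2 (U): U=WWWW F=BBGG R=OORR B=GGBB L=RROO
After move 3 (U): U=WWWW F=OOGG R=GGRR B=RRBB L=BBOO
After move 4 (R): R=RGRG U=WOWG F=OYGY D=YBYR B=WRWB
After move 5 (U'): U=OGWW F=BBGY R=OYRG B=RGWB L=WROO
After move 6 (R): R=ROGY U=OBWY F=BBGR D=YWYR B=WGGB
Query 1: R[0] = R
Query 2: F[3] = R
Query 3: U[1] = B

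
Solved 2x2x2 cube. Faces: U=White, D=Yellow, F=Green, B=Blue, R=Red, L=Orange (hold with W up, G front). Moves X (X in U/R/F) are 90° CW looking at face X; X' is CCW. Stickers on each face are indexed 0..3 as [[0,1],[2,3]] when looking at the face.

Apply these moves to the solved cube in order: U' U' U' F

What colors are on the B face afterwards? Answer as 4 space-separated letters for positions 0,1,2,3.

After move 1 (U'): U=WWWW F=OOGG R=GGRR B=RRBB L=BBOO
After move 2 (U'): U=WWWW F=BBGG R=OORR B=GGBB L=RROO
After move 3 (U'): U=WWWW F=RRGG R=BBRR B=OOBB L=GGOO
After move 4 (F): F=GRGR U=WWOG R=WBWR D=RBYY L=GYOY
Query: B face = OOBB

Answer: O O B B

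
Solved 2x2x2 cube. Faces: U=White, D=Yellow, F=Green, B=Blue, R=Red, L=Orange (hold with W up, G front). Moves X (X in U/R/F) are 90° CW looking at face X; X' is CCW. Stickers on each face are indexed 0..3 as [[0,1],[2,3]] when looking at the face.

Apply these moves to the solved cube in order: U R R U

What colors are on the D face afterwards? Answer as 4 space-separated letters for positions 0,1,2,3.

After move 1 (U): U=WWWW F=RRGG R=BBRR B=OOBB L=GGOO
After move 2 (R): R=RBRB U=WRWG F=RYGY D=YBYO B=WOWB
After move 3 (R): R=RRBB U=WYWY F=RBGO D=YWYW B=GORB
After move 4 (U): U=WWYY F=RRGO R=GOBB B=GGRB L=RBOO
Query: D face = YWYW

Answer: Y W Y W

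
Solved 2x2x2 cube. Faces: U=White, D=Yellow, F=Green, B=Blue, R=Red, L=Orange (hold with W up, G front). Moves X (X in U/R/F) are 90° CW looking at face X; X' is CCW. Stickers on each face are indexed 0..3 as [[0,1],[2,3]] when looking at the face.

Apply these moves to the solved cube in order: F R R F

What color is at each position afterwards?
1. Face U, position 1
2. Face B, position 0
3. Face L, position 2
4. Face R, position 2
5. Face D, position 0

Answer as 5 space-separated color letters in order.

Answer: R G O Y R

Derivation:
After move 1 (F): F=GGGG U=WWOO R=WRWR D=RRYY L=OYOY
After move 2 (R): R=WWRR U=WGOG F=GRGY D=RBYB B=OBWB
After move 3 (R): R=RWRW U=WROY F=GBGB D=RWYO B=GBGB
After move 4 (F): F=GGBB U=WRYY R=OWYW D=RRYO L=OROW
Query 1: U[1] = R
Query 2: B[0] = G
Query 3: L[2] = O
Query 4: R[2] = Y
Query 5: D[0] = R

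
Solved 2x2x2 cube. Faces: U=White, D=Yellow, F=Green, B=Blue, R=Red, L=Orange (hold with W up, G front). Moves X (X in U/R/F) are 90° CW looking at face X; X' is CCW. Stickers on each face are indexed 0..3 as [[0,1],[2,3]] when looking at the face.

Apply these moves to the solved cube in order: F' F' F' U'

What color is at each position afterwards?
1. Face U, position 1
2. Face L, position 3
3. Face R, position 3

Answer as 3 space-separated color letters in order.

After move 1 (F'): F=GGGG U=WWRR R=YRYR D=OOYY L=OWOW
After move 2 (F'): F=GGGG U=WWYY R=OROR D=WWYY L=OROR
After move 3 (F'): F=GGGG U=WWOO R=WRWR D=RRYY L=OYOY
After move 4 (U'): U=WOWO F=OYGG R=GGWR B=WRBB L=BBOY
Query 1: U[1] = O
Query 2: L[3] = Y
Query 3: R[3] = R

Answer: O Y R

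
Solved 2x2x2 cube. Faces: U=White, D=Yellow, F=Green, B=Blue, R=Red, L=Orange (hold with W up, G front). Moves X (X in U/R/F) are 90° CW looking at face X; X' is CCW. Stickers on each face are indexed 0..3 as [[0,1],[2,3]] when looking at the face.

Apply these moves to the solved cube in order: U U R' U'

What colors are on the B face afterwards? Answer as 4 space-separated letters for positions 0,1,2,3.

After move 1 (U): U=WWWW F=RRGG R=BBRR B=OOBB L=GGOO
After move 2 (U): U=WWWW F=BBGG R=OORR B=GGBB L=RROO
After move 3 (R'): R=OROR U=WBWG F=BWGW D=YBYG B=YGYB
After move 4 (U'): U=BGWW F=RRGW R=BWOR B=ORYB L=YGOO
Query: B face = ORYB

Answer: O R Y B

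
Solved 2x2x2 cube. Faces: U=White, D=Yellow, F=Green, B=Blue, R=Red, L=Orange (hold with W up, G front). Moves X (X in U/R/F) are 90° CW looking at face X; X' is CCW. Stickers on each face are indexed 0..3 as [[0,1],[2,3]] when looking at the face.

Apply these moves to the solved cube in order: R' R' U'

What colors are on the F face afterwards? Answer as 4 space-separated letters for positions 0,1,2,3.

Answer: O O G B

Derivation:
After move 1 (R'): R=RRRR U=WBWB F=GWGW D=YGYG B=YBYB
After move 2 (R'): R=RRRR U=WYWY F=GBGB D=YWYW B=GBGB
After move 3 (U'): U=YYWW F=OOGB R=GBRR B=RRGB L=GBOO
Query: F face = OOGB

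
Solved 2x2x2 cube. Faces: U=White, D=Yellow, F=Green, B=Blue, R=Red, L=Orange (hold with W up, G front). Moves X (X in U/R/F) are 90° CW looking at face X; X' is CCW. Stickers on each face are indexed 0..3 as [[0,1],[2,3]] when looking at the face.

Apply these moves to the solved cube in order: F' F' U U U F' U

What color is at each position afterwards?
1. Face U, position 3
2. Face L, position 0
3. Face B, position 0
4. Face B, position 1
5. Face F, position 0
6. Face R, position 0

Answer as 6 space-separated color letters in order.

Answer: Y R B Y W O

Derivation:
After move 1 (F'): F=GGGG U=WWRR R=YRYR D=OOYY L=OWOW
After move 2 (F'): F=GGGG U=WWYY R=OROR D=WWYY L=OROR
After move 3 (U): U=YWYW F=ORGG R=BBOR B=ORBB L=GGOR
After move 4 (U): U=YYWW F=BBGG R=OROR B=GGBB L=OROR
After move 5 (U): U=WYWY F=ORGG R=GGOR B=ORBB L=BBOR
After move 6 (F'): F=RGOG U=WYGO R=WGWR D=BRYY L=BYOW
After move 7 (U): U=GWOY F=WGOG R=ORWR B=BYBB L=RGOW
Query 1: U[3] = Y
Query 2: L[0] = R
Query 3: B[0] = B
Query 4: B[1] = Y
Query 5: F[0] = W
Query 6: R[0] = O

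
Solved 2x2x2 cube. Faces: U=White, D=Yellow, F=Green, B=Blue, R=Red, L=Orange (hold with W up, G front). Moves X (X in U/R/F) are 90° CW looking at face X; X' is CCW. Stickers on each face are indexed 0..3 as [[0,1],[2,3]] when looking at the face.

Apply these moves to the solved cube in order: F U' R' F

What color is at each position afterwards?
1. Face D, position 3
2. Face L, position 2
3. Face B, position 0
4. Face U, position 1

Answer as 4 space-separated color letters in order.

After move 1 (F): F=GGGG U=WWOO R=WRWR D=RRYY L=OYOY
After move 2 (U'): U=WOWO F=OYGG R=GGWR B=WRBB L=BBOY
After move 3 (R'): R=GRGW U=WBWW F=OOGO D=RYYG B=YRRB
After move 4 (F): F=GOOO U=WBYB R=WRWW D=GGYG L=BROY
Query 1: D[3] = G
Query 2: L[2] = O
Query 3: B[0] = Y
Query 4: U[1] = B

Answer: G O Y B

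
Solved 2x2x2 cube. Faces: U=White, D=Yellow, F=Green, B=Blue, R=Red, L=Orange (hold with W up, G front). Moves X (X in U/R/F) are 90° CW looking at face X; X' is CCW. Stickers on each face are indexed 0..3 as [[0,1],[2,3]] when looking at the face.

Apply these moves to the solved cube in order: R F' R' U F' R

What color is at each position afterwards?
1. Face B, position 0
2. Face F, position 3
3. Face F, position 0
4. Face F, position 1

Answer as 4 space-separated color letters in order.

After move 1 (R): R=RRRR U=WGWG F=GYGY D=YBYB B=WBWB
After move 2 (F'): F=YYGG U=WGRR R=BRYR D=OOYB L=OGOW
After move 3 (R'): R=RRBY U=WWRW F=YGGR D=OYYG B=BBOB
After move 4 (U): U=RWWW F=RRGR R=BBBY B=OGOB L=YGOW
After move 5 (F'): F=RRRG U=RWBB R=YBOY D=GWYG L=YWOW
After move 6 (R): R=OYYB U=RRBG F=RWRG D=GOYO B=BGWB
Query 1: B[0] = B
Query 2: F[3] = G
Query 3: F[0] = R
Query 4: F[1] = W

Answer: B G R W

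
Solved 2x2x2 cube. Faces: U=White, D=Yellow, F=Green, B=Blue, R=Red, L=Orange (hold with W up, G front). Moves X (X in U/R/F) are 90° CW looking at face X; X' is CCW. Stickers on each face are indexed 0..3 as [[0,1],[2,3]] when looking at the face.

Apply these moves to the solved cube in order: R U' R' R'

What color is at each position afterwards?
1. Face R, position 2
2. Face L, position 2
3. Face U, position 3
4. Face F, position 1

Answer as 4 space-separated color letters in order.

After move 1 (R): R=RRRR U=WGWG F=GYGY D=YBYB B=WBWB
After move 2 (U'): U=GGWW F=OOGY R=GYRR B=RRWB L=WBOO
After move 3 (R'): R=YRGR U=GWWR F=OGGW D=YOYY B=BRBB
After move 4 (R'): R=RRYG U=GBWB F=OWGR D=YGYW B=YROB
Query 1: R[2] = Y
Query 2: L[2] = O
Query 3: U[3] = B
Query 4: F[1] = W

Answer: Y O B W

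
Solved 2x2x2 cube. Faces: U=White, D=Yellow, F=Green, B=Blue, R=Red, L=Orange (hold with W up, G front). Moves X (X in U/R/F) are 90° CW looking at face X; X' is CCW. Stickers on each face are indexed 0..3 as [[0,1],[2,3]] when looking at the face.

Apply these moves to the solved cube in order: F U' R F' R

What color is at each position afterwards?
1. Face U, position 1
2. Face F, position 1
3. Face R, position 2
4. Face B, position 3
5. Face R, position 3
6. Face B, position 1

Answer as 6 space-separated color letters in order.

Answer: Y Y G B G R

Derivation:
After move 1 (F): F=GGGG U=WWOO R=WRWR D=RRYY L=OYOY
After move 2 (U'): U=WOWO F=OYGG R=GGWR B=WRBB L=BBOY
After move 3 (R): R=WGRG U=WYWG F=ORGY D=RBYW B=OROB
After move 4 (F'): F=RYOG U=WYWR R=BGRG D=BYYW L=BGOW
After move 5 (R): R=RBGG U=WYWG F=RYOW D=BOYO B=RRYB
Query 1: U[1] = Y
Query 2: F[1] = Y
Query 3: R[2] = G
Query 4: B[3] = B
Query 5: R[3] = G
Query 6: B[1] = R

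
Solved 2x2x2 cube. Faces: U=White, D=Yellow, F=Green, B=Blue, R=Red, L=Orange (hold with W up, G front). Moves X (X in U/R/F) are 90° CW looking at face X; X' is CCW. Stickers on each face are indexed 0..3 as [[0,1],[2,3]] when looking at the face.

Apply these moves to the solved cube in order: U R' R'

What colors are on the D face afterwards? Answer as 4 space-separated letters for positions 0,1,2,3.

After move 1 (U): U=WWWW F=RRGG R=BBRR B=OOBB L=GGOO
After move 2 (R'): R=BRBR U=WBWO F=RWGW D=YRYG B=YOYB
After move 3 (R'): R=RRBB U=WYWY F=RBGO D=YWYW B=GORB
Query: D face = YWYW

Answer: Y W Y W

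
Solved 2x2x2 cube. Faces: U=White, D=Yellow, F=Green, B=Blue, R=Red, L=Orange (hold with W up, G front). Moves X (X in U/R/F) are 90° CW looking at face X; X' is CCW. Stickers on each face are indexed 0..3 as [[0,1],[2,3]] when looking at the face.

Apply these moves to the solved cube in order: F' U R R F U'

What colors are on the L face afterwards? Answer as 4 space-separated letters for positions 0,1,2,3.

Answer: G W O W

Derivation:
After move 1 (F'): F=GGGG U=WWRR R=YRYR D=OOYY L=OWOW
After move 2 (U): U=RWRW F=YRGG R=BBYR B=OWBB L=GGOW
After move 3 (R): R=YBRB U=RRRG F=YOGY D=OBYO B=WWWB
After move 4 (R): R=RYBB U=RORY F=YBGO D=OWYW B=GWRB
After move 5 (F): F=GYOB U=ROWG R=RYYB D=BRYW L=GOOW
After move 6 (U'): U=OGRW F=GOOB R=GYYB B=RYRB L=GWOW
Query: L face = GWOW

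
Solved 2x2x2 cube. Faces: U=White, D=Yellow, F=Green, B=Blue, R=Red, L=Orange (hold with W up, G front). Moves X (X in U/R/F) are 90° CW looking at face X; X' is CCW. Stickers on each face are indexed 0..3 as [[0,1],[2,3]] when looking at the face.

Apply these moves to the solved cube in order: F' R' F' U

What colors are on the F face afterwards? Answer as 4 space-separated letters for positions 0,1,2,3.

After move 1 (F'): F=GGGG U=WWRR R=YRYR D=OOYY L=OWOW
After move 2 (R'): R=RRYY U=WBRB F=GWGR D=OGYG B=YBOB
After move 3 (F'): F=WRGG U=WBRY R=GROY D=WWYG L=OBOR
After move 4 (U): U=RWYB F=GRGG R=YBOY B=OBOB L=WROR
Query: F face = GRGG

Answer: G R G G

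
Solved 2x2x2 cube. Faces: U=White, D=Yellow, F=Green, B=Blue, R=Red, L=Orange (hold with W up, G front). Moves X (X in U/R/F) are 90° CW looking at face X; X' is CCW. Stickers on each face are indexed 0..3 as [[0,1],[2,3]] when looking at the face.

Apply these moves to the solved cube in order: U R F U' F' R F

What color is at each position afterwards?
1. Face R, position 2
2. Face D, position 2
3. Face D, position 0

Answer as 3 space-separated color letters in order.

After move 1 (U): U=WWWW F=RRGG R=BBRR B=OOBB L=GGOO
After move 2 (R): R=RBRB U=WRWG F=RYGY D=YBYO B=WOWB
After move 3 (F): F=GRYY U=WROG R=WBGB D=RRYO L=GYOB
After move 4 (U'): U=RGWO F=GYYY R=GRGB B=WBWB L=WOOB
After move 5 (F'): F=YYGY U=RGGG R=RRRB D=OBYO L=WOOW
After move 6 (R): R=RRBR U=RYGY F=YBGO D=OWYW B=GBGB
After move 7 (F): F=GYOB U=RYWO R=GRYR D=BRYW L=WOOW
Query 1: R[2] = Y
Query 2: D[2] = Y
Query 3: D[0] = B

Answer: Y Y B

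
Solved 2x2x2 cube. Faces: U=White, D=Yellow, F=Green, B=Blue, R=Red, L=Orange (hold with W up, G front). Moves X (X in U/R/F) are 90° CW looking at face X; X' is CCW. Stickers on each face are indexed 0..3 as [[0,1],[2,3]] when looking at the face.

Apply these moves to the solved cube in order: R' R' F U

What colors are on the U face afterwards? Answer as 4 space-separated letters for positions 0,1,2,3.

Answer: O W O Y

Derivation:
After move 1 (R'): R=RRRR U=WBWB F=GWGW D=YGYG B=YBYB
After move 2 (R'): R=RRRR U=WYWY F=GBGB D=YWYW B=GBGB
After move 3 (F): F=GGBB U=WYOO R=WRYR D=RRYW L=OYOW
After move 4 (U): U=OWOY F=WRBB R=GBYR B=OYGB L=GGOW
Query: U face = OWOY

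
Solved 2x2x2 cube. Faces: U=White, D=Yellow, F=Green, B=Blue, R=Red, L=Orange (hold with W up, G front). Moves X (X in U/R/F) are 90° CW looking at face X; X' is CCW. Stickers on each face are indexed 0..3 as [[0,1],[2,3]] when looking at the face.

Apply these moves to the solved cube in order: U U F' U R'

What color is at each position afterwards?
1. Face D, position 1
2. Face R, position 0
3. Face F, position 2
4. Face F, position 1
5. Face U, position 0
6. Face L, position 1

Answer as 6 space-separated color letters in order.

Answer: O G B W O G

Derivation:
After move 1 (U): U=WWWW F=RRGG R=BBRR B=OOBB L=GGOO
After move 2 (U): U=WWWW F=BBGG R=OORR B=GGBB L=RROO
After move 3 (F'): F=BGBG U=WWOR R=YOYR D=ROYY L=RWOW
After move 4 (U): U=OWRW F=YOBG R=GGYR B=RWBB L=BGOW
After move 5 (R'): R=GRGY U=OBRR F=YWBW D=ROYG B=YWOB
Query 1: D[1] = O
Query 2: R[0] = G
Query 3: F[2] = B
Query 4: F[1] = W
Query 5: U[0] = O
Query 6: L[1] = G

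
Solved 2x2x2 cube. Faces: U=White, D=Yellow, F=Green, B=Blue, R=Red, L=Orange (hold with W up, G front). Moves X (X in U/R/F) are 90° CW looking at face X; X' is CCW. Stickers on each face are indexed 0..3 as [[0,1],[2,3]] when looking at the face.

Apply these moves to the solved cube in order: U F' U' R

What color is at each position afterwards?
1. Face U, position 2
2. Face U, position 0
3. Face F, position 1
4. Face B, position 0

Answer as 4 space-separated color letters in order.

After move 1 (U): U=WWWW F=RRGG R=BBRR B=OOBB L=GGOO
After move 2 (F'): F=RGRG U=WWBR R=YBYR D=GOYY L=GWOW
After move 3 (U'): U=WRWB F=GWRG R=RGYR B=YBBB L=OOOW
After move 4 (R): R=YRRG U=WWWG F=GORY D=GBYY B=BBRB
Query 1: U[2] = W
Query 2: U[0] = W
Query 3: F[1] = O
Query 4: B[0] = B

Answer: W W O B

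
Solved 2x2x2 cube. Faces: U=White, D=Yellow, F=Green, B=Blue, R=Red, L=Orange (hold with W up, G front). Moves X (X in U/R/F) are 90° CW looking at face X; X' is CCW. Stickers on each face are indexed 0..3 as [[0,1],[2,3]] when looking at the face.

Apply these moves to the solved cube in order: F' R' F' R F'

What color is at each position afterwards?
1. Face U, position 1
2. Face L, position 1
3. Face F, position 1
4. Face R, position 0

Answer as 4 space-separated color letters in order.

Answer: R G G O

Derivation:
After move 1 (F'): F=GGGG U=WWRR R=YRYR D=OOYY L=OWOW
After move 2 (R'): R=RRYY U=WBRB F=GWGR D=OGYG B=YBOB
After move 3 (F'): F=WRGG U=WBRY R=GROY D=WWYG L=OBOR
After move 4 (R): R=OGYR U=WRRG F=WWGG D=WOYY B=YBBB
After move 5 (F'): F=WGWG U=WROY R=OGWR D=BRYY L=OGOR
Query 1: U[1] = R
Query 2: L[1] = G
Query 3: F[1] = G
Query 4: R[0] = O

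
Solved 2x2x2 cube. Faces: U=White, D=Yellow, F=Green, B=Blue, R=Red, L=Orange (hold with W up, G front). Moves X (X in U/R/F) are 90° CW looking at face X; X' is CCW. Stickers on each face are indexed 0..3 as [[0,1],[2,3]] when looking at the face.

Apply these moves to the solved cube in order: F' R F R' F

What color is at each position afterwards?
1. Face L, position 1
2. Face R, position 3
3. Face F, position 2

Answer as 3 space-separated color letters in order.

Answer: R G W

Derivation:
After move 1 (F'): F=GGGG U=WWRR R=YRYR D=OOYY L=OWOW
After move 2 (R): R=YYRR U=WGRG F=GOGY D=OBYB B=RBWB
After move 3 (F): F=GGYO U=WGWW R=RYGR D=RYYB L=OOOB
After move 4 (R'): R=YRRG U=WWWR F=GGYW D=RGYO B=BBYB
After move 5 (F): F=YGWG U=WWBO R=WRRG D=RYYO L=OROG
Query 1: L[1] = R
Query 2: R[3] = G
Query 3: F[2] = W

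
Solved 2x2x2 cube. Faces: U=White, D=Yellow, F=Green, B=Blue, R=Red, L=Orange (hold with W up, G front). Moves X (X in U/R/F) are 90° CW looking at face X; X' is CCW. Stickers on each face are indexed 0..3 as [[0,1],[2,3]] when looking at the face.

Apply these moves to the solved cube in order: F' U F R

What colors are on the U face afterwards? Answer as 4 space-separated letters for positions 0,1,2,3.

After move 1 (F'): F=GGGG U=WWRR R=YRYR D=OOYY L=OWOW
After move 2 (U): U=RWRW F=YRGG R=BBYR B=OWBB L=GGOW
After move 3 (F): F=GYGR U=RWWG R=RBWR D=YBYY L=GOOO
After move 4 (R): R=WRRB U=RYWR F=GBGY D=YBYO B=GWWB
Query: U face = RYWR

Answer: R Y W R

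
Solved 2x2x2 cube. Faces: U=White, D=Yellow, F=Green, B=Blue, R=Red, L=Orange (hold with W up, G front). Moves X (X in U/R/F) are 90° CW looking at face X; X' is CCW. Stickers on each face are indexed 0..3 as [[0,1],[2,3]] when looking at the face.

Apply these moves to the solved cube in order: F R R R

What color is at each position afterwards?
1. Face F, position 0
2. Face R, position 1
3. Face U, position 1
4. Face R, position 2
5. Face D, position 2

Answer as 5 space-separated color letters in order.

After move 1 (F): F=GGGG U=WWOO R=WRWR D=RRYY L=OYOY
After move 2 (R): R=WWRR U=WGOG F=GRGY D=RBYB B=OBWB
After move 3 (R): R=RWRW U=WROY F=GBGB D=RWYO B=GBGB
After move 4 (R): R=RRWW U=WBOB F=GWGO D=RGYG B=YBRB
Query 1: F[0] = G
Query 2: R[1] = R
Query 3: U[1] = B
Query 4: R[2] = W
Query 5: D[2] = Y

Answer: G R B W Y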